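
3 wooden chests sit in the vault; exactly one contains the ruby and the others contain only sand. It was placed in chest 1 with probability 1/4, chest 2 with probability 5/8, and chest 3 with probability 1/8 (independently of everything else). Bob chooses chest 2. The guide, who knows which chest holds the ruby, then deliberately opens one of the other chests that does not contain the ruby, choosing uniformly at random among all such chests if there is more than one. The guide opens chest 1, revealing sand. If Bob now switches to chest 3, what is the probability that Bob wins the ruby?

Apply Bayes' rule, conditioning on where the ruby actually is.
If it is in chest 1 (prior 1/4): the guide opened chest 1, so this case is ruled out; weight (1/4)·0 = 0.
If it is in chest 2 (prior 5/8): the guide has 2 equally likely choices, so probability 1/2; weight (5/8)·(1/2) = 5/16.
If it is in chest 3 (prior 1/8): the guide has no choice, probability 1; weight (1/8)·1 = 1/8.
The weights sum to 7/16.
So P(the ruby in chest 3 | the guide opened chest 1) = (1/8) / (7/16) = 2/7.

2/7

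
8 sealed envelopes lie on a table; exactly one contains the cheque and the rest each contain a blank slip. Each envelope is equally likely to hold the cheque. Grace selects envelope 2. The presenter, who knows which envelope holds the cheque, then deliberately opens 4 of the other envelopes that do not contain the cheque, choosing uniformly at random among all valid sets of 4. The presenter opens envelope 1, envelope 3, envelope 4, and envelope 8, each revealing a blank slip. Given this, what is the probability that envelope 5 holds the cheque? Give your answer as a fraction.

Consider each possible location of the cheque in turn.
If it is in any of envelopes 1, 3, 4, and 8 (prior 1/8 each): that envelope was opened and seen not to hold the prize — ruled out; weight (1/8)·0 = 0 each.
If it is in envelope 2 (prior 1/8): the presenter has 35 equally likely choices, so probability 1/35; weight (1/8)·(1/35) = 1/280.
If it is in any of envelopes 5, 6, and 7 (prior 1/8 each): the presenter has 15 equally likely choices, so probability 1/15; weight (1/8)·(1/15) = 1/120 each.
The weights sum to 1/35.
So P(the cheque in envelope 5 | the presenter opened envelope 1, envelope 3, envelope 4, and envelope 8) = (1/120) / (1/35) = 7/24.

7/24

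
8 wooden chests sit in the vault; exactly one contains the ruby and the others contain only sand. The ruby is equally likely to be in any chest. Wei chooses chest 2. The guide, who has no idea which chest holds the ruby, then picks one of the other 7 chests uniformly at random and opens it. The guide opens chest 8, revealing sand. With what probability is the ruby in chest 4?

1/7

Condition on the true location of the ruby.
If it is in any of chests 1, 2, 3, 4, 5, 6, and 7 (prior 1/8 each): the guide picks chest 8 with probability 1/7 regardless, and it is not the prize; weight (1/8)·(1/7) = 1/56 each.
If it is in chest 8 (prior 1/8): the guide opened chest 8, so this case is ruled out; weight (1/8)·0 = 0.
The weights sum to 1/8.
So P(the ruby in chest 4 | the guide opened chest 8) = (1/56) / (1/8) = 1/7.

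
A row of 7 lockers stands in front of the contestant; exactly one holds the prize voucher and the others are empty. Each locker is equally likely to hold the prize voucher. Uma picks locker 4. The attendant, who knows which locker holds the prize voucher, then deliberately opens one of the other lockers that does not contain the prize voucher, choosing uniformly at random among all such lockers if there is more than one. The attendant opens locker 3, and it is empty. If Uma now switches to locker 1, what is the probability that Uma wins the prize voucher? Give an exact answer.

6/35

Apply Bayes' rule, conditioning on where the prize voucher actually is.
If it is in any of lockers 1, 2, 5, 6, and 7 (prior 1/7 each): the attendant has 5 equally likely choices, so probability 1/5; weight (1/7)·(1/5) = 1/35 each.
If it is in locker 3 (prior 1/7): the attendant opened locker 3, so this case is ruled out; weight (1/7)·0 = 0.
If it is in locker 4 (prior 1/7): the attendant has 6 equally likely choices, so probability 1/6; weight (1/7)·(1/6) = 1/42.
The weights sum to 1/6.
So P(the prize voucher in locker 1 | the attendant opened locker 3) = (1/35) / (1/6) = 6/35.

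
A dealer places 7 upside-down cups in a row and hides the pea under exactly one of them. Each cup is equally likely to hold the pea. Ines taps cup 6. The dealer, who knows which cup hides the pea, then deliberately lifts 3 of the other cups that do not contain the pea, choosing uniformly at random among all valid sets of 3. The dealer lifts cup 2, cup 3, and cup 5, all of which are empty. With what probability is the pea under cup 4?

2/7

Apply Bayes' rule, conditioning on where the pea actually is.
If it is under any of cups 1, 4, and 7 (prior 1/7 each): the dealer has 10 equally likely choices, so probability 1/10; weight (1/7)·(1/10) = 1/70 each.
If it is under any of cups 2, 3, and 5 (prior 1/7 each): that cup was opened and seen not to hold the prize — ruled out; weight (1/7)·0 = 0 each.
If it is under cup 6 (prior 1/7): the dealer has 20 equally likely choices, so probability 1/20; weight (1/7)·(1/20) = 1/140.
The weights sum to 1/20.
So P(the pea under cup 4 | the dealer opened cup 2, cup 3, and cup 5) = (1/70) / (1/20) = 2/7.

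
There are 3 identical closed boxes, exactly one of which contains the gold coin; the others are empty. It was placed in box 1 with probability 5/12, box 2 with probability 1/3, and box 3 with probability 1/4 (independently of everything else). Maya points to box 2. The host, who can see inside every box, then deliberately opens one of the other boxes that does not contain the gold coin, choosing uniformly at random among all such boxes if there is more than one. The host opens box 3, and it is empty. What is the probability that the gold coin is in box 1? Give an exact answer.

Condition on the true location of the gold coin.
If it is in box 1 (prior 5/12): the host has no choice, probability 1; weight (5/12)·1 = 5/12.
If it is in box 2 (prior 1/3): the host has 2 equally likely choices, so probability 1/2; weight (1/3)·(1/2) = 1/6.
If it is in box 3 (prior 1/4): the host opened box 3, so this case is ruled out; weight (1/4)·0 = 0.
The weights sum to 7/12.
So P(the gold coin in box 1 | the host opened box 3) = (5/12) / (7/12) = 5/7.

5/7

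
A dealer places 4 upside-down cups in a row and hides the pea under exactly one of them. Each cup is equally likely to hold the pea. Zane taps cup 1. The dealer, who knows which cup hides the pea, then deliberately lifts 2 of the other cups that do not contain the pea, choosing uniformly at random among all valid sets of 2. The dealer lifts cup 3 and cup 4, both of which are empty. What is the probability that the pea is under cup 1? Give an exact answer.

1/4

Condition on the true location of the pea.
If it is under cup 1 (prior 1/4): the dealer has 3 equally likely choices, so probability 1/3; weight (1/4)·(1/3) = 1/12.
If it is under cup 2 (prior 1/4): the dealer has no choice, probability 1; weight (1/4)·1 = 1/4.
If it is under either of cups 3 and 4 (prior 1/4 each): that cup was opened and seen not to hold the prize — ruled out; weight (1/4)·0 = 0 each.
The weights sum to 1/3.
So P(the pea under cup 1 | the dealer opened cup 3 and cup 4) = (1/12) / (1/3) = 1/4.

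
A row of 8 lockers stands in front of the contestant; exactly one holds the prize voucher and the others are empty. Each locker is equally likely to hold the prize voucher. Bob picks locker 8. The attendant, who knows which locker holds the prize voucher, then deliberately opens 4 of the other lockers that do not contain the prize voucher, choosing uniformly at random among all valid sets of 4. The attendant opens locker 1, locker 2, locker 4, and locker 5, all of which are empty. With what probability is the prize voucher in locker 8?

Apply Bayes' rule, conditioning on where the prize voucher actually is.
If it is in any of lockers 1, 2, 4, and 5 (prior 1/8 each): that locker was opened and seen not to hold the prize — ruled out; weight (1/8)·0 = 0 each.
If it is in any of lockers 3, 6, and 7 (prior 1/8 each): the attendant has 15 equally likely choices, so probability 1/15; weight (1/8)·(1/15) = 1/120 each.
If it is in locker 8 (prior 1/8): the attendant has 35 equally likely choices, so probability 1/35; weight (1/8)·(1/35) = 1/280.
The weights sum to 1/35.
So P(the prize voucher in locker 8 | the attendant opened locker 1, locker 2, locker 4, and locker 5) = (1/280) / (1/35) = 1/8.

1/8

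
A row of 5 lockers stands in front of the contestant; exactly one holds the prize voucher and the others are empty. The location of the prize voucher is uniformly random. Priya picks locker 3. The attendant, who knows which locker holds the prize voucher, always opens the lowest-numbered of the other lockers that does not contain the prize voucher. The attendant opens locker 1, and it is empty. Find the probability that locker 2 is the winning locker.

Condition on the true location of the prize voucher.
If it is in locker 1 (prior 1/5): the attendant opened locker 1, so this case is ruled out; weight (1/5)·0 = 0.
If it is in any of lockers 2, 3, 4, and 5 (prior 1/5 each): locker 1 is the lowest-numbered option available, probability 1; weight (1/5)·1 = 1/5 each.
The weights sum to 4/5.
So P(the prize voucher in locker 2 | the attendant opened locker 1) = (1/5) / (4/5) = 1/4.

1/4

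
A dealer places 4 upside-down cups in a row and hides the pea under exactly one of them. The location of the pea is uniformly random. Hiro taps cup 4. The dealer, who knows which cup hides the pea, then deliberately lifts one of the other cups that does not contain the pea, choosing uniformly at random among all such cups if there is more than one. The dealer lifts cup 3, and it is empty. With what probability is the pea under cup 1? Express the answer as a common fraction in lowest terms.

Apply Bayes' rule, conditioning on where the pea actually is.
If it is under either of cups 1 and 2 (prior 1/4 each): the dealer has 2 equally likely choices, so probability 1/2; weight (1/4)·(1/2) = 1/8 each.
If it is under cup 3 (prior 1/4): the dealer opened cup 3, so this case is ruled out; weight (1/4)·0 = 0.
If it is under cup 4 (prior 1/4): the dealer has 3 equally likely choices, so probability 1/3; weight (1/4)·(1/3) = 1/12.
The weights sum to 1/3.
So P(the pea under cup 1 | the dealer opened cup 3) = (1/8) / (1/3) = 3/8.

3/8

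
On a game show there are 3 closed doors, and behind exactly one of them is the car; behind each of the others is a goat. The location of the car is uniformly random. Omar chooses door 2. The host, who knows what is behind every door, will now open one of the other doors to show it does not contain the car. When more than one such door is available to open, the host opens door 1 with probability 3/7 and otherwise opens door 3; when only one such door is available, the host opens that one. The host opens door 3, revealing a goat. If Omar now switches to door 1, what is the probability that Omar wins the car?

7/11

Consider each possible location of the car in turn.
If it is behind door 1 (prior 1/3): only door 3 is available, probability 1; weight (1/3)·1 = 1/3.
If it is behind door 2 (prior 1/3): door 1 is available but not opened, probability 4/7; weight (1/3)·(4/7) = 4/21.
If it is behind door 3 (prior 1/3): the host opened door 3, so this case is ruled out; weight (1/3)·0 = 0.
The weights sum to 11/21.
So P(the car behind door 1 | the host opened door 3) = (1/3) / (11/21) = 7/11.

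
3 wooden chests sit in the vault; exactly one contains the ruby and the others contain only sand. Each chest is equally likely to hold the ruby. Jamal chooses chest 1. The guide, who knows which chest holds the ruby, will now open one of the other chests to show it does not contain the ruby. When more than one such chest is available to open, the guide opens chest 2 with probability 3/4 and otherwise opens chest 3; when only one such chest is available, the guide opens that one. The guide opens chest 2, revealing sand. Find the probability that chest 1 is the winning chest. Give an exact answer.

3/7

Condition on the true location of the ruby.
If it is in chest 1 (prior 1/3): chest 2 is available, opened with probability 3/4; weight (1/3)·(3/4) = 1/4.
If it is in chest 2 (prior 1/3): the guide opened chest 2, so this case is ruled out; weight (1/3)·0 = 0.
If it is in chest 3 (prior 1/3): only chest 2 is available, probability 1; weight (1/3)·1 = 1/3.
The weights sum to 7/12.
So P(the ruby in chest 1 | the guide opened chest 2) = (1/4) / (7/12) = 3/7.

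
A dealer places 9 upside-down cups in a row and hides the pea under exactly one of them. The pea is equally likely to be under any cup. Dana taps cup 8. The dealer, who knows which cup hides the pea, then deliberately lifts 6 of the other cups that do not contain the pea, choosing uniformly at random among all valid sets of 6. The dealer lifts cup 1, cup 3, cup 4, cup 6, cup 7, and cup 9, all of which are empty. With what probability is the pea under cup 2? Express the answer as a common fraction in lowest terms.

Condition on the true location of the pea.
If it is under any of cups 1, 3, 4, 6, 7, and 9 (prior 1/9 each): that cup was opened and seen not to hold the prize — ruled out; weight (1/9)·0 = 0 each.
If it is under either of cups 2 and 5 (prior 1/9 each): the dealer has 7 equally likely choices, so probability 1/7; weight (1/9)·(1/7) = 1/63 each.
If it is under cup 8 (prior 1/9): the dealer has 28 equally likely choices, so probability 1/28; weight (1/9)·(1/28) = 1/252.
The weights sum to 1/28.
So P(the pea under cup 2 | the dealer opened cup 1, cup 3, cup 4, cup 6, cup 7, and cup 9) = (1/63) / (1/28) = 4/9.

4/9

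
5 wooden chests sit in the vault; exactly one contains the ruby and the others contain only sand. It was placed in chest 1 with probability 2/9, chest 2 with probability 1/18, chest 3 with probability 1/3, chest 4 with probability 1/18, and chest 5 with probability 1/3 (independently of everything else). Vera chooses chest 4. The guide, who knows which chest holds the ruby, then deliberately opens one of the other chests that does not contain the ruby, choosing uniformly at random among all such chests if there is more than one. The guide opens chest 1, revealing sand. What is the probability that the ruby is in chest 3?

Condition on the true location of the ruby.
If it is in chest 1 (prior 2/9): the guide opened chest 1, so this case is ruled out; weight (2/9)·0 = 0.
If it is in chest 2 (prior 1/18): the guide has 3 equally likely choices, so probability 1/3; weight (1/18)·(1/3) = 1/54.
If it is in either of chests 3 and 5 (prior 1/3 each): the guide has 3 equally likely choices, so probability 1/3; weight (1/3)·(1/3) = 1/9 each.
If it is in chest 4 (prior 1/18): the guide has 4 equally likely choices, so probability 1/4; weight (1/18)·(1/4) = 1/72.
The weights sum to 55/216.
So P(the ruby in chest 3 | the guide opened chest 1) = (1/9) / (55/216) = 24/55.

24/55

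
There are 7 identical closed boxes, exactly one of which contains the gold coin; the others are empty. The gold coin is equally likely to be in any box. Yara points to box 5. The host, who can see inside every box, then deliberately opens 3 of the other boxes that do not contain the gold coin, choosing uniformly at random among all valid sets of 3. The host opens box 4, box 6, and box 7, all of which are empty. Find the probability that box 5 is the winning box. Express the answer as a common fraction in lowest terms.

Apply Bayes' rule, conditioning on where the gold coin actually is.
If it is in any of boxes 1, 2, and 3 (prior 1/7 each): the host has 10 equally likely choices, so probability 1/10; weight (1/7)·(1/10) = 1/70 each.
If it is in any of boxes 4, 6, and 7 (prior 1/7 each): that box was opened and seen not to hold the prize — ruled out; weight (1/7)·0 = 0 each.
If it is in box 5 (prior 1/7): the host has 20 equally likely choices, so probability 1/20; weight (1/7)·(1/20) = 1/140.
The weights sum to 1/20.
So P(the gold coin in box 5 | the host opened box 4, box 6, and box 7) = (1/140) / (1/20) = 1/7.

1/7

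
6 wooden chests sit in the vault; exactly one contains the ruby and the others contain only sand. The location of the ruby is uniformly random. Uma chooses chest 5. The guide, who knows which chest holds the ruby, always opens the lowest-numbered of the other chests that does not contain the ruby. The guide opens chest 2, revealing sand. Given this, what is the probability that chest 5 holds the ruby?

Apply Bayes' rule, conditioning on where the ruby actually is.
If it is in chest 1 (prior 1/6): chest 2 is the lowest-numbered option available, probability 1; weight (1/6)·1 = 1/6.
If it is in chest 2 (prior 1/6): the guide opened chest 2, so this case is ruled out; weight (1/6)·0 = 0.
If it is in any of chests 3, 4, 5, and 6 (prior 1/6 each): the guide would have opened chest 1 instead, probability 0; weight (1/6)·0 = 0 each.
The weights sum to 1/6.
So P(the ruby in chest 5 | the guide opened chest 2) = 0 / (1/6) = 0.

0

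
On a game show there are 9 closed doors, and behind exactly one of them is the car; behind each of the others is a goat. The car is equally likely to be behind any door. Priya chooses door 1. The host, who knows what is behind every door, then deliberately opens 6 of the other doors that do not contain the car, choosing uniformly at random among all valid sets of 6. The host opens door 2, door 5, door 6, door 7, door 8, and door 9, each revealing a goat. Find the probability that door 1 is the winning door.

Apply Bayes' rule, conditioning on where the car actually is.
If it is behind door 1 (prior 1/9): the host has 28 equally likely choices, so probability 1/28; weight (1/9)·(1/28) = 1/252.
If it is behind any of doors 2, 5, 6, 7, 8, and 9 (prior 1/9 each): that door was opened and seen not to hold the prize — ruled out; weight (1/9)·0 = 0 each.
If it is behind either of doors 3 and 4 (prior 1/9 each): the host has 7 equally likely choices, so probability 1/7; weight (1/9)·(1/7) = 1/63 each.
The weights sum to 1/28.
So P(the car behind door 1 | the host opened door 2, door 5, door 6, door 7, door 8, and door 9) = (1/252) / (1/28) = 1/9.

1/9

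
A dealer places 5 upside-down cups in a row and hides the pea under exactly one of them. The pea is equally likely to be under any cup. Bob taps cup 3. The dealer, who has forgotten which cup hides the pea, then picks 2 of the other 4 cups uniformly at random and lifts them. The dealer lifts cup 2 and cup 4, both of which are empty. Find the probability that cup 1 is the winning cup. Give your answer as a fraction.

1/3

Because the dealer chose which cups to lift without knowing where the pea is, the choice is independent of the prize location. Learning that none of the 2 opened cups holds the pea simply rules out those 2 locations and leaves the remaining 3 cups still equally likely by symmetry.
So P(the pea under cup 1) = 1/3.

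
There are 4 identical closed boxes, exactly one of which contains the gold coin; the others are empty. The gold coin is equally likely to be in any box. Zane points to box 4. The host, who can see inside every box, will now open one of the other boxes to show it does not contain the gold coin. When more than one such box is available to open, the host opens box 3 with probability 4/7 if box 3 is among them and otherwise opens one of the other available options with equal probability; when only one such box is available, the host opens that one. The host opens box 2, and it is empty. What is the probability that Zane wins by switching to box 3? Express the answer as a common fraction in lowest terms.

7/16

Apply Bayes' rule, conditioning on where the gold coin actually is.
If it is in box 1 (prior 1/4): box 3 is available but not opened, probability 3/7; weight (1/4)·(3/7) = 3/28.
If it is in box 2 (prior 1/4): the host opened box 2, so this case is ruled out; weight (1/4)·0 = 0.
If it is in box 3 (prior 1/4): box 3 holds the prize so is unavailable; the host chooses uniformly among the 2 others, probability 1/2; weight (1/4)·(1/2) = 1/8.
If it is in box 4 (prior 1/4): box 3 is available but not opened; box 2 gets probability (1 − 4/7)/2 = 3/14; weight (1/4)·(3/14) = 3/56.
The weights sum to 2/7.
So P(the gold coin in box 3 | the host opened box 2) = (1/8) / (2/7) = 7/16.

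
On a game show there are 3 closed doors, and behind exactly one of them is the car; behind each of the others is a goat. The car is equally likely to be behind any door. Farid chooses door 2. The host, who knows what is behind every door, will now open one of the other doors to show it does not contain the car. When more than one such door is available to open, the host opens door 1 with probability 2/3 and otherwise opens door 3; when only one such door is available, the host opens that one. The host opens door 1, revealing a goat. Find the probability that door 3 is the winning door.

3/5

Condition on the true location of the car.
If it is behind door 1 (prior 1/3): the host opened door 1, so this case is ruled out; weight (1/3)·0 = 0.
If it is behind door 2 (prior 1/3): door 1 is available, opened with probability 2/3; weight (1/3)·(2/3) = 2/9.
If it is behind door 3 (prior 1/3): only door 1 is available, probability 1; weight (1/3)·1 = 1/3.
The weights sum to 5/9.
So P(the car behind door 3 | the host opened door 1) = (1/3) / (5/9) = 3/5.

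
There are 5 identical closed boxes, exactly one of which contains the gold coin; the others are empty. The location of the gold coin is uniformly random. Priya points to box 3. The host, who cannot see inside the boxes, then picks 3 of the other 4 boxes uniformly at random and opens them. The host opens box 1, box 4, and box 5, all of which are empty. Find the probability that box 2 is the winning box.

Consider each possible location of the gold coin in turn.
If it is in any of boxes 1, 4, and 5 (prior 1/5 each): that box was opened and seen not to hold the prize — ruled out; weight (1/5)·0 = 0 each.
If it is in either of boxes 2 and 3 (prior 1/5 each): the host picks exactly this set with probability 1/4 regardless, and none is the prize; weight (1/5)·(1/4) = 1/20 each.
The weights sum to 1/10.
So P(the gold coin in box 2 | the host opened box 1, box 4, and box 5) = (1/20) / (1/10) = 1/2.

1/2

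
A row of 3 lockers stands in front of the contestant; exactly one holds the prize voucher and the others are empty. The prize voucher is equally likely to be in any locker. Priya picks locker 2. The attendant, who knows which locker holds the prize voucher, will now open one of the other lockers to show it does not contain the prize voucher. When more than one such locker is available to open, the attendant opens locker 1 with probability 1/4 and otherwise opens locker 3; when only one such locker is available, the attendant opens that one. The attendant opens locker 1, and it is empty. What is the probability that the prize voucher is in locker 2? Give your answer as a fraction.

1/5

Apply Bayes' rule, conditioning on where the prize voucher actually is.
If it is in locker 1 (prior 1/3): the attendant opened locker 1, so this case is ruled out; weight (1/3)·0 = 0.
If it is in locker 2 (prior 1/3): locker 1 is available, opened with probability 1/4; weight (1/3)·(1/4) = 1/12.
If it is in locker 3 (prior 1/3): only locker 1 is available, probability 1; weight (1/3)·1 = 1/3.
The weights sum to 5/12.
So P(the prize voucher in locker 2 | the attendant opened locker 1) = (1/12) / (5/12) = 1/5.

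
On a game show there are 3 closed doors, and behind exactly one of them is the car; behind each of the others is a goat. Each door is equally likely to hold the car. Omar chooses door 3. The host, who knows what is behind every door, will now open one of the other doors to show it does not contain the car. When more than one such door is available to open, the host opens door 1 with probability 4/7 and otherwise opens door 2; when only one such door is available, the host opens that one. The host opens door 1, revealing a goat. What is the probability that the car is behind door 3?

Condition on the true location of the car.
If it is behind door 1 (prior 1/3): the host opened door 1, so this case is ruled out; weight (1/3)·0 = 0.
If it is behind door 2 (prior 1/3): only door 1 is available, probability 1; weight (1/3)·1 = 1/3.
If it is behind door 3 (prior 1/3): door 1 is available, opened with probability 4/7; weight (1/3)·(4/7) = 4/21.
The weights sum to 11/21.
So P(the car behind door 3 | the host opened door 1) = (4/21) / (11/21) = 4/11.

4/11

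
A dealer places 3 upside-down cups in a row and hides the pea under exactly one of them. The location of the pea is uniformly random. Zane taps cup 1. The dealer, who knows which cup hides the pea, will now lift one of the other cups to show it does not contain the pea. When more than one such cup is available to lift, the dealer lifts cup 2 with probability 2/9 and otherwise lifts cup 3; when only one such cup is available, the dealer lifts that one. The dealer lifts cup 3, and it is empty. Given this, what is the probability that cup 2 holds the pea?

9/16

Consider each possible location of the pea in turn.
If it is under cup 1 (prior 1/3): cup 2 is available but not opened, probability 7/9; weight (1/3)·(7/9) = 7/27.
If it is under cup 2 (prior 1/3): only cup 3 is available, probability 1; weight (1/3)·1 = 1/3.
If it is under cup 3 (prior 1/3): the dealer opened cup 3, so this case is ruled out; weight (1/3)·0 = 0.
The weights sum to 16/27.
So P(the pea under cup 2 | the dealer opened cup 3) = (1/3) / (16/27) = 9/16.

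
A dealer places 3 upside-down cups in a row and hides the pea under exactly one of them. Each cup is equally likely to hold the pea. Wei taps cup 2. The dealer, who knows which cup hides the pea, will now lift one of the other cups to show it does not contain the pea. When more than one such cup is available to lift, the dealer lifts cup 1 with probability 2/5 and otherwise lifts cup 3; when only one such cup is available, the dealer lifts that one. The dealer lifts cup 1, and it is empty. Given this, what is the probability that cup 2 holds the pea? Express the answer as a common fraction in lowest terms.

Condition on the true location of the pea.
If it is under cup 1 (prior 1/3): the dealer opened cup 1, so this case is ruled out; weight (1/3)·0 = 0.
If it is under cup 2 (prior 1/3): cup 1 is available, opened with probability 2/5; weight (1/3)·(2/5) = 2/15.
If it is under cup 3 (prior 1/3): only cup 1 is available, probability 1; weight (1/3)·1 = 1/3.
The weights sum to 7/15.
So P(the pea under cup 2 | the dealer opened cup 1) = (2/15) / (7/15) = 2/7.

2/7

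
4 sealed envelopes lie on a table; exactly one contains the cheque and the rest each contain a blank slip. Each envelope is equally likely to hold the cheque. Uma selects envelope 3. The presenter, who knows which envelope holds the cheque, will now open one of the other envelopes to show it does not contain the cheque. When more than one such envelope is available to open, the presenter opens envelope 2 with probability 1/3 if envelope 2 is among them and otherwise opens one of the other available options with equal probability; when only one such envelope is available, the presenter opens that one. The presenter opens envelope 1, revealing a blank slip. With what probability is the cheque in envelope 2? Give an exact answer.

1/3

Condition on the true location of the cheque.
If it is in envelope 1 (prior 1/4): the presenter opened envelope 1, so this case is ruled out; weight (1/4)·0 = 0.
If it is in envelope 2 (prior 1/4): envelope 2 holds the prize so is unavailable; the presenter chooses uniformly among the 2 others, probability 1/2; weight (1/4)·(1/2) = 1/8.
If it is in envelope 3 (prior 1/4): envelope 2 is available but not opened; envelope 1 gets probability (1 − 1/3)/2 = 1/3; weight (1/4)·(1/3) = 1/12.
If it is in envelope 4 (prior 1/4): envelope 2 is available but not opened, probability 2/3; weight (1/4)·(2/3) = 1/6.
The weights sum to 3/8.
So P(the cheque in envelope 2 | the presenter opened envelope 1) = (1/8) / (3/8) = 1/3.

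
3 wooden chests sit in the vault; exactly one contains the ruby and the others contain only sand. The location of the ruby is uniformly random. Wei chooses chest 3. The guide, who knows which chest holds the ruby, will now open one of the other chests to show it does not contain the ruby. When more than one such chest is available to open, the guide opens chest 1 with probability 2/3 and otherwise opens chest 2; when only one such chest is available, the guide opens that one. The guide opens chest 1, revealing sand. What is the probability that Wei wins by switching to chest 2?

3/5

Consider each possible location of the ruby in turn.
If it is in chest 1 (prior 1/3): the guide opened chest 1, so this case is ruled out; weight (1/3)·0 = 0.
If it is in chest 2 (prior 1/3): only chest 1 is available, probability 1; weight (1/3)·1 = 1/3.
If it is in chest 3 (prior 1/3): chest 1 is available, opened with probability 2/3; weight (1/3)·(2/3) = 2/9.
The weights sum to 5/9.
So P(the ruby in chest 2 | the guide opened chest 1) = (1/3) / (5/9) = 3/5.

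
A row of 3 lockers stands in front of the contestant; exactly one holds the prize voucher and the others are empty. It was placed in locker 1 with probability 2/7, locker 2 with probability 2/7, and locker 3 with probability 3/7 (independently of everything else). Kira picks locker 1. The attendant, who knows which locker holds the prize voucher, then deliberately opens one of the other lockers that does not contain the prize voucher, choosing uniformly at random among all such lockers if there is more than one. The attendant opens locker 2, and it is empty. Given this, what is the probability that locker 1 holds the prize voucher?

Condition on the true location of the prize voucher.
If it is in locker 1 (prior 2/7): the attendant has 2 equally likely choices, so probability 1/2; weight (2/7)·(1/2) = 1/7.
If it is in locker 2 (prior 2/7): the attendant opened locker 2, so this case is ruled out; weight (2/7)·0 = 0.
If it is in locker 3 (prior 3/7): the attendant has no choice, probability 1; weight (3/7)·1 = 3/7.
The weights sum to 4/7.
So P(the prize voucher in locker 1 | the attendant opened locker 2) = (1/7) / (4/7) = 1/4.

1/4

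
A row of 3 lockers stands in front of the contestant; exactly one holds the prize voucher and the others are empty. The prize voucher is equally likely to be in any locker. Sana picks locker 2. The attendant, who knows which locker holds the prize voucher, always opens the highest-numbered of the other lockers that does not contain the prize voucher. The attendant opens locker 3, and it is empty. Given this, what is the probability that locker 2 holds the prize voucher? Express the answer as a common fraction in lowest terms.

1/2

Apply Bayes' rule, conditioning on where the prize voucher actually is.
If it is in either of lockers 1 and 2 (prior 1/3 each): locker 3 is the highest-numbered option available, probability 1; weight (1/3)·1 = 1/3 each.
If it is in locker 3 (prior 1/3): the attendant opened locker 3, so this case is ruled out; weight (1/3)·0 = 0.
The weights sum to 2/3.
So P(the prize voucher in locker 2 | the attendant opened locker 3) = (1/3) / (2/3) = 1/2.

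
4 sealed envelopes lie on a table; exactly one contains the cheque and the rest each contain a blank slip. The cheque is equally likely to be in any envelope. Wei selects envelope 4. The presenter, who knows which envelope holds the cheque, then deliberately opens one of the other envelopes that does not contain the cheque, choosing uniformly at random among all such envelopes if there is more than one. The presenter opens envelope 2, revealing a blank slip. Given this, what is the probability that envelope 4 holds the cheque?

1/4

Consider each possible location of the cheque in turn.
If it is in either of envelopes 1 and 3 (prior 1/4 each): the presenter has 2 equally likely choices, so probability 1/2; weight (1/4)·(1/2) = 1/8 each.
If it is in envelope 2 (prior 1/4): the presenter opened envelope 2, so this case is ruled out; weight (1/4)·0 = 0.
If it is in envelope 4 (prior 1/4): the presenter has 3 equally likely choices, so probability 1/3; weight (1/4)·(1/3) = 1/12.
The weights sum to 1/3.
So P(the cheque in envelope 4 | the presenter opened envelope 2) = (1/12) / (1/3) = 1/4.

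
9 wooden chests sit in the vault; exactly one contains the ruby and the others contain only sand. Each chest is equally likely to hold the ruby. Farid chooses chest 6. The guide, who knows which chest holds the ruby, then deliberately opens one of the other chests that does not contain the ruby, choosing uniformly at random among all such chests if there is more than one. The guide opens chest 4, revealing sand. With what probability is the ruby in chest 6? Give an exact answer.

1/9

Consider each possible location of the ruby in turn.
If it is in any of chests 1, 2, 3, 5, 7, 8, and 9 (prior 1/9 each): the guide has 7 equally likely choices, so probability 1/7; weight (1/9)·(1/7) = 1/63 each.
If it is in chest 4 (prior 1/9): the guide opened chest 4, so this case is ruled out; weight (1/9)·0 = 0.
If it is in chest 6 (prior 1/9): the guide has 8 equally likely choices, so probability 1/8; weight (1/9)·(1/8) = 1/72.
The weights sum to 1/8.
So P(the ruby in chest 6 | the guide opened chest 4) = (1/72) / (1/8) = 1/9.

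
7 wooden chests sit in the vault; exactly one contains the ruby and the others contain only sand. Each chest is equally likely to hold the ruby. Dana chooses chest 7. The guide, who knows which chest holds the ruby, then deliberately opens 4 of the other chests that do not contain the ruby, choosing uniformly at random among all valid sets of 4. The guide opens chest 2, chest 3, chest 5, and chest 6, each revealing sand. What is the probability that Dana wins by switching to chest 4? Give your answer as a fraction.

Consider each possible location of the ruby in turn.
If it is in either of chests 1 and 4 (prior 1/7 each): the guide has 5 equally likely choices, so probability 1/5; weight (1/7)·(1/5) = 1/35 each.
If it is in any of chests 2, 3, 5, and 6 (prior 1/7 each): that chest was opened and seen not to hold the prize — ruled out; weight (1/7)·0 = 0 each.
If it is in chest 7 (prior 1/7): the guide has 15 equally likely choices, so probability 1/15; weight (1/7)·(1/15) = 1/105.
The weights sum to 1/15.
So P(the ruby in chest 4 | the guide opened chest 2, chest 3, chest 5, and chest 6) = (1/35) / (1/15) = 3/7.

3/7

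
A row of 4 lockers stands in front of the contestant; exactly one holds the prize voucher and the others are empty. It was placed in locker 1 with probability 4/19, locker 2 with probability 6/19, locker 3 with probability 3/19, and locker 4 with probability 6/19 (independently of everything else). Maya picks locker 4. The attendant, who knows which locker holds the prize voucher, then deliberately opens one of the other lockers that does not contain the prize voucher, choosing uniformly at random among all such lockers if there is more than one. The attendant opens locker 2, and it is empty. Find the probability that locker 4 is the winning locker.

4/11

Consider each possible location of the prize voucher in turn.
If it is in locker 1 (prior 4/19): the attendant has 2 equally likely choices, so probability 1/2; weight (4/19)·(1/2) = 2/19.
If it is in locker 2 (prior 6/19): the attendant opened locker 2, so this case is ruled out; weight (6/19)·0 = 0.
If it is in locker 3 (prior 3/19): the attendant has 2 equally likely choices, so probability 1/2; weight (3/19)·(1/2) = 3/38.
If it is in locker 4 (prior 6/19): the attendant has 3 equally likely choices, so probability 1/3; weight (6/19)·(1/3) = 2/19.
The weights sum to 11/38.
So P(the prize voucher in locker 4 | the attendant opened locker 2) = (2/19) / (11/38) = 4/11.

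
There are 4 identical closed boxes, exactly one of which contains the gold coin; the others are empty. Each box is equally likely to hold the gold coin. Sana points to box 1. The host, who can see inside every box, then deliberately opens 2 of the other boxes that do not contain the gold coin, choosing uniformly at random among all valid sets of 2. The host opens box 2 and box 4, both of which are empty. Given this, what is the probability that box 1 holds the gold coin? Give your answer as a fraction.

1/4

Consider each possible location of the gold coin in turn.
If it is in box 1 (prior 1/4): the host has 3 equally likely choices, so probability 1/3; weight (1/4)·(1/3) = 1/12.
If it is in either of boxes 2 and 4 (prior 1/4 each): that box was opened and seen not to hold the prize — ruled out; weight (1/4)·0 = 0 each.
If it is in box 3 (prior 1/4): the host has no choice, probability 1; weight (1/4)·1 = 1/4.
The weights sum to 1/3.
So P(the gold coin in box 1 | the host opened box 2 and box 4) = (1/12) / (1/3) = 1/4.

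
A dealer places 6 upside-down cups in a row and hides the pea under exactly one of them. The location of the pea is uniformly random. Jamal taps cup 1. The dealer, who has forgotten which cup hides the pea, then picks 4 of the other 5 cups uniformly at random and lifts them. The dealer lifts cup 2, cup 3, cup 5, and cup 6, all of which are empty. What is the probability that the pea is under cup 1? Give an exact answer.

Because the dealer chose which cups to lift without knowing where the pea is, the choice is independent of the prize location. Learning that none of the 4 opened cups holds the pea simply rules out those 4 locations and leaves the remaining 2 cups still equally likely by symmetry.
So P(the pea under cup 1) = 1/2.

1/2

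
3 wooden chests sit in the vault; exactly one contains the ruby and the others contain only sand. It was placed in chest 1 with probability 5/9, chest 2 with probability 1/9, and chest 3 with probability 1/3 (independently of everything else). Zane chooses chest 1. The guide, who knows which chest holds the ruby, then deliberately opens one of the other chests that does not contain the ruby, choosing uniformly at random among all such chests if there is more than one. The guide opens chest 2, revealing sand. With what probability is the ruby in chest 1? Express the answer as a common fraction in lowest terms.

Consider each possible location of the ruby in turn.
If it is in chest 1 (prior 5/9): the guide has 2 equally likely choices, so probability 1/2; weight (5/9)·(1/2) = 5/18.
If it is in chest 2 (prior 1/9): the guide opened chest 2, so this case is ruled out; weight (1/9)·0 = 0.
If it is in chest 3 (prior 1/3): the guide has no choice, probability 1; weight (1/3)·1 = 1/3.
The weights sum to 11/18.
So P(the ruby in chest 1 | the guide opened chest 2) = (5/18) / (11/18) = 5/11.

5/11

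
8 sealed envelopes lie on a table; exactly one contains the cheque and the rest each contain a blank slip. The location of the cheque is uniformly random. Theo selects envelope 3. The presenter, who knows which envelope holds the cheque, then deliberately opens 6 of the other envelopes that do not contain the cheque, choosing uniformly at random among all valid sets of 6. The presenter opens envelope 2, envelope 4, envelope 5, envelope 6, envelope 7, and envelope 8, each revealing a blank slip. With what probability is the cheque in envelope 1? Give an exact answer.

Consider each possible location of the cheque in turn.
If it is in envelope 1 (prior 1/8): the presenter has no choice, probability 1; weight (1/8)·1 = 1/8.
If it is in any of envelopes 2, 4, 5, 6, 7, and 8 (prior 1/8 each): that envelope was opened and seen not to hold the prize — ruled out; weight (1/8)·0 = 0 each.
If it is in envelope 3 (prior 1/8): the presenter has 7 equally likely choices, so probability 1/7; weight (1/8)·(1/7) = 1/56.
The weights sum to 1/7.
So P(the cheque in envelope 1 | the presenter opened envelope 2, envelope 4, envelope 5, envelope 6, envelope 7, and envelope 8) = (1/8) / (1/7) = 7/8.

7/8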